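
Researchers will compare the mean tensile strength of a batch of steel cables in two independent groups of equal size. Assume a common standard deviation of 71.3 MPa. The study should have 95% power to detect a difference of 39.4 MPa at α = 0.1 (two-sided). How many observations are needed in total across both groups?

142 total

For two equal groups, n per group = 2·((z_{α/2} + z_β)·σ/δ)².
z_{α/2} = 1.645; z_β = 1.645 (power 95%).
n = 2 × (3.290 × 71.3 / 39.4)² = 2 × 35.45 = 70.90
Round up: n = 71 per group.
Total across both groups: 2 × 71 = 142.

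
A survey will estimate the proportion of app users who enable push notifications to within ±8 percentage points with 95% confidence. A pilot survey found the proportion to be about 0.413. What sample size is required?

For a proportion with margin E = 0.08 at 95% confidence, z = 1.960.
n = p̂(1−p̂)(z/E)² = 0.413 × 0.587 × (1.960/0.08)² = 145.52
Round up: n = 146.

146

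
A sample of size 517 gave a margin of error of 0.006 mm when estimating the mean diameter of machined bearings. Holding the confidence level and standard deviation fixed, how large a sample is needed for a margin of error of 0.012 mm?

Margin of error scales as 1/√n, so n₂ = n₁·(E₁/E₂)².
n₂ = 517 × (0.006/0.012)² = 517 × 0.25 = 129.25
Round up: n₂ = 130.

130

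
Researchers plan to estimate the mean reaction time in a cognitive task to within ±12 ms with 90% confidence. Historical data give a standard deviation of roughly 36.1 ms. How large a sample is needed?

n = 25

For a mean, the margin of error is E = z·σ/√n, so n = (zσ/E)².
At 90% confidence, z = 1.645.
n = (1.645 × 36.1 / 12)² = 24.49
Round up: n = 25.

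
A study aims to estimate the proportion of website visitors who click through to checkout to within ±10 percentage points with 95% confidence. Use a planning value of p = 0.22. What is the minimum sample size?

For a proportion with margin E = 0.1 at 95% confidence, z = 1.960.
n = p̂(1−p̂)(z/E)² = 0.22 × 0.78 × (1.960/0.1)² = 65.92
Round up: n = 66.

66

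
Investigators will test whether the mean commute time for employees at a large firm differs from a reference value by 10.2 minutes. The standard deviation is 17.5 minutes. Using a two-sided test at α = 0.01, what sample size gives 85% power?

For a one-sample z-test, n = ((z_{α/2} + z_β)·σ/δ)².
z_{α/2} = 2.576 (two-sided α = 0.01); z_β = 1.036 (power 85% → β = 0.15).
n = (3.612 × 17.5 / 10.2)² = 38.40
Round up: n = 39.

39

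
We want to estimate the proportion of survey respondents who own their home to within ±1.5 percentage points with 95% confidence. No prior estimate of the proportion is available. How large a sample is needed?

4269

For a proportion with margin E = 0.015 at 95% confidence, z = 1.960.
With no prior estimate, use p = 0.5, which maximizes p(1−p) at 0.25.
n = 0.25 × (z/E)² = 0.25 × (1.960/0.015)² = 4268.44
Round up: n = 4269.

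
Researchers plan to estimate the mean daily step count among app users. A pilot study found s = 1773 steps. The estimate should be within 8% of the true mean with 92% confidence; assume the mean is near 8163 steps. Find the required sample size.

For a mean, the margin of error is E = z·σ/√n, so n = (zσ/E)².
At 92% confidence, z = 1.751.
E = 8% of 8163 = 653 steps.
n = (1.751 × 1773 / 653)² = 22.60
Round up: n = 23.

23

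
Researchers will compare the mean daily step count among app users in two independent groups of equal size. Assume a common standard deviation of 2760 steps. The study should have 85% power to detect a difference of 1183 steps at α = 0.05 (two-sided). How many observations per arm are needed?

For two equal groups, n per group = 2·((z_{α/2} + z_β)·σ/δ)².
z_{α/2} = 1.960; z_β = 1.036 (power 85%).
n = 2 × (2.996 × 2760 / 1183)² = 2 × 48.86 = 97.72
Round up: n = 98 per group.

98 per group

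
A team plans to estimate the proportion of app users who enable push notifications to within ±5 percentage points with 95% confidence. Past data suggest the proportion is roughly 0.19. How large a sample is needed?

237

For a proportion with margin E = 0.05 at 95% confidence, z = 1.960.
n = p̂(1−p̂)(z/E)² = 0.19 × 0.81 × (1.960/0.05)² = 236.49
Round up: n = 237.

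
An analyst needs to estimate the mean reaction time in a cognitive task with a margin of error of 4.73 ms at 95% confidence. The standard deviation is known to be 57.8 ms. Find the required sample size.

For a mean, the margin of error is E = z·σ/√n, so n = (zσ/E)².
At 95% confidence, z = 1.960.
n = (1.960 × 57.8 / 4.73)² = 573.65
Round up: n = 574.

n = 574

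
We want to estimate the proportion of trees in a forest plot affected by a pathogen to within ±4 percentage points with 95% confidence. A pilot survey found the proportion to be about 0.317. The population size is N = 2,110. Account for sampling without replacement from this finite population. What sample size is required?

418

For a proportion with margin E = 0.04 at 95% confidence, z = 1.960.
n = p̂(1−p̂)(z/E)² = 0.317 × 0.683 × (1.960/0.04)² = 519.84 — call this n₀.
Finite-population correction with N = 2,110: n = n₀ / (1 + (n₀−1)/N) = 519.84 / 1.246 = 417.21
Round up: n = 418.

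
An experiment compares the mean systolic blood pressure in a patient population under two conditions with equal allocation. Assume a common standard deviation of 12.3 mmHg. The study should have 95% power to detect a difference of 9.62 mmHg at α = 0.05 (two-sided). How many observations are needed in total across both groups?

For two equal groups, n per group = 2·((z_{α/2} + z_β)·σ/δ)².
z_{α/2} = 1.960; z_β = 1.645 (power 95%).
n = 2 × (3.605 × 12.3 / 9.62)² = 2 × 21.25 = 42.50
Round up: n = 43 per group.
Total across both groups: 2 × 43 = 86.

86 total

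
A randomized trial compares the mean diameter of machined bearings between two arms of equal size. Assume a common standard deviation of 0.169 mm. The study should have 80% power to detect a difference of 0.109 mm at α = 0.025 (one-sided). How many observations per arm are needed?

38 per group

For two equal groups, n per group = 2·((z_α + z_β)·σ/δ)².
z_α = 1.960; z_β = 0.842 (power 80%).
n = 2 × (2.802 × 0.169 / 0.109)² = 2 × 18.87 = 37.74
Round up: n = 38 per group.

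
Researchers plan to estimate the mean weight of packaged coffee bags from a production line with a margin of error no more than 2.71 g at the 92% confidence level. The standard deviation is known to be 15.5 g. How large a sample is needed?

For a mean, the margin of error is E = z·σ/√n, so n = (zσ/E)².
At 92% confidence, z = 1.751.
n = (1.751 × 15.5 / 2.71)² = 100.30
Round up: n = 101.

101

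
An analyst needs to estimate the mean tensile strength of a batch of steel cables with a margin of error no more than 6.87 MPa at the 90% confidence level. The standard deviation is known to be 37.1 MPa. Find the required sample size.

For a mean, the margin of error is E = z·σ/√n, so n = (zσ/E)².
At 90% confidence, z = 1.645.
n = (1.645 × 37.1 / 6.87)² = 78.92
Round up: n = 79.

79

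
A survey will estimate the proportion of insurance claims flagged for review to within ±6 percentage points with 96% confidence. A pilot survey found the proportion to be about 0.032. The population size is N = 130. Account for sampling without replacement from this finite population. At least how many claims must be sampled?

For a proportion with margin E = 0.06 at 96% confidence, z = 2.054.
n = p̂(1−p̂)(z/E)² = 0.032 × 0.968 × (2.054/0.06)² = 36.30 — call this n₀.
Finite-population correction with N = 130: n = n₀ / (1 + (n₀−1)/N) = 36.30 / 1.272 = 28.54
Round up: n = 29.

29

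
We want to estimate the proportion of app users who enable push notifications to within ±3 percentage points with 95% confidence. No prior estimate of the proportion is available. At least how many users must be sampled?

For a proportion with margin E = 0.03 at 95% confidence, z = 1.960.
With no prior estimate, use p = 0.5, which maximizes p(1−p) at 0.25.
n = 0.25 × (z/E)² = 0.25 × (1.960/0.03)² = 1067.11
Round up: n = 1068.

1068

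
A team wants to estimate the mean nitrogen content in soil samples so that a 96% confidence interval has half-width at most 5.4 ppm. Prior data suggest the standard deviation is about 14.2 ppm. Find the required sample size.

For a mean, the margin of error is E = z·σ/√n, so n = (zσ/E)².
At 96% confidence, z = 2.054.
n = (2.054 × 14.2 / 5.4)² = 29.17
Round up: n = 30.

30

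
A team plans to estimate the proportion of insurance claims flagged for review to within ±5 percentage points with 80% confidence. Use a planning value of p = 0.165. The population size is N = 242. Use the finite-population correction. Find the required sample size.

n = 67

For a proportion with margin E = 0.05 at 80% confidence, z = 1.282.
n = p̂(1−p̂)(z/E)² = 0.165 × 0.835 × (1.282/0.05)² = 90.57 — call this n₀.
Finite-population correction with N = 242: n = n₀ / (1 + (n₀−1)/N) = 90.57 / 1.37 = 66.11
Round up: n = 67.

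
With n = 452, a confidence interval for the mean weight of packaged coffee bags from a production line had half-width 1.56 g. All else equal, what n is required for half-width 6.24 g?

n = 29

Margin of error scales as 1/√n, so n₂ = n₁·(E₁/E₂)².
n₂ = 452 × (1.56/6.24)² = 452 × 0.0625 = 28.25
Round up: n₂ = 29.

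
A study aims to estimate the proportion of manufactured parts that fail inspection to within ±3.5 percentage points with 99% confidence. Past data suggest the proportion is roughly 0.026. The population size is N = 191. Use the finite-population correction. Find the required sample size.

81

For a proportion with margin E = 0.035 at 99% confidence, z = 2.576.
n = p̂(1−p̂)(z/E)² = 0.026 × 0.974 × (2.576/0.035)² = 137.18 — call this n₀.
Finite-population correction with N = 191: n = n₀ / (1 + (n₀−1)/N) = 137.18 / 1.713 = 80.08
Round up: n = 81.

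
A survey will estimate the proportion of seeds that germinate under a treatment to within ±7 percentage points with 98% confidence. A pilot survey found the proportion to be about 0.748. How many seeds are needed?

209

For a proportion with margin E = 0.07 at 98% confidence, z = 2.326.
n = p̂(1−p̂)(z/E)² = 0.748 × 0.252 × (2.326/0.07)² = 208.13
Round up: n = 209.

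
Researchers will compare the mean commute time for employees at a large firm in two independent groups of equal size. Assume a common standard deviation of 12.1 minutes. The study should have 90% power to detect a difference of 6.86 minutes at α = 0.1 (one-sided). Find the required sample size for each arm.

41 per group

For two equal groups, n per group = 2·((z_α + z_β)·σ/δ)².
z_α = 1.282; z_β = 1.282 (power 90%).
n = 2 × (2.564 × 12.1 / 6.86)² = 2 × 20.45 = 40.90
Round up: n = 41 per group.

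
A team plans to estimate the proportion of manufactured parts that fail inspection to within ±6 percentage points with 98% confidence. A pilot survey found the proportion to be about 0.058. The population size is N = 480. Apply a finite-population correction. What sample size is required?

For a proportion with margin E = 0.06 at 98% confidence, z = 2.326.
n = p̂(1−p̂)(z/E)² = 0.058 × 0.942 × (2.326/0.06)² = 82.11 — call this n₀.
Finite-population correction with N = 480: n = n₀ / (1 + (n₀−1)/N) = 82.11 / 1.169 = 70.24
Round up: n = 71.

71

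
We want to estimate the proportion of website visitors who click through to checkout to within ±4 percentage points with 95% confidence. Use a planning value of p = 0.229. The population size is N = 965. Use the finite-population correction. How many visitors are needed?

For a proportion with margin E = 0.04 at 95% confidence, z = 1.960.
n = p̂(1−p̂)(z/E)² = 0.229 × 0.771 × (1.960/0.04)² = 423.92 — call this n₀.
Finite-population correction with N = 965: n = n₀ / (1 + (n₀−1)/N) = 423.92 / 1.438 = 294.80
Round up: n = 295.

295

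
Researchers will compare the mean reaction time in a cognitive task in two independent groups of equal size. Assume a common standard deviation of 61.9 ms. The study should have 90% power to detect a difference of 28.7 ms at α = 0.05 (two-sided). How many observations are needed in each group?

For two equal groups, n per group = 2·((z_{α/2} + z_β)·σ/δ)².
z_{α/2} = 1.960; z_β = 1.282 (power 90%).
n = 2 × (3.242 × 61.9 / 28.7)² = 2 × 48.89 = 97.78
Round up: n = 98 per group.

98 per group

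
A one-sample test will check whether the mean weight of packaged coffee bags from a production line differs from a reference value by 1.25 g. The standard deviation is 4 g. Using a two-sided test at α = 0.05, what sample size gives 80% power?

For a one-sample z-test, n = ((z_{α/2} + z_β)·σ/δ)².
z_{α/2} = 1.960 (two-sided α = 0.05); z_β = 0.842 (power 80% → β = 0.2).
n = (2.802 × 4 / 1.25)² = 80.40
Round up: n = 81.

81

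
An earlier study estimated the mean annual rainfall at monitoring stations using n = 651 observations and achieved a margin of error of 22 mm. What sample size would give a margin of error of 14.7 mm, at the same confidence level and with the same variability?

Margin of error scales as 1/√n, so n₂ = n₁·(E₁/E₂)².
n₂ = 651 × (22/14.7)² = 651 × 2.24 = 1458.24
Round up: n₂ = 1459.

1459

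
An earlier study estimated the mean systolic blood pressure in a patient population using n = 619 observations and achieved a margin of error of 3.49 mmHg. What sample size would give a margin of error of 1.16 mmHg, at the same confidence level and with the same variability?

Margin of error scales as 1/√n, so n₂ = n₁·(E₁/E₂)².
n₂ = 619 × (3.49/1.16)² = 619 × 9.052 = 5603.19
Round up: n₂ = 5604.

5604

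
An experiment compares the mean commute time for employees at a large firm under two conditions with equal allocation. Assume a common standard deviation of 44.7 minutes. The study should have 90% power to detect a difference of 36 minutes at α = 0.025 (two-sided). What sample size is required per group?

39 per group

For two equal groups, n per group = 2·((z_{α/2} + z_β)·σ/δ)².
z_{α/2} = 2.241; z_β = 1.282 (power 90%).
n = 2 × (3.523 × 44.7 / 36)² = 2 × 19.14 = 38.28
Round up: n = 39 per group.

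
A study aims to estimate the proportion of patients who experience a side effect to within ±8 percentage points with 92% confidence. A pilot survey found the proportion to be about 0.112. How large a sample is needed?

48

For a proportion with margin E = 0.08 at 92% confidence, z = 1.751.
n = p̂(1−p̂)(z/E)² = 0.112 × 0.888 × (1.751/0.08)² = 47.65
Round up: n = 48.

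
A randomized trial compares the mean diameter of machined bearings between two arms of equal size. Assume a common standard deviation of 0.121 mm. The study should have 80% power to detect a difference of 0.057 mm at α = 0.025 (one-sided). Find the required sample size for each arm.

71 per group

For two equal groups, n per group = 2·((z_α + z_β)·σ/δ)².
z_α = 1.960; z_β = 0.842 (power 80%).
n = 2 × (2.802 × 0.121 / 0.057)² = 2 × 35.38 = 70.76
Round up: n = 71 per group.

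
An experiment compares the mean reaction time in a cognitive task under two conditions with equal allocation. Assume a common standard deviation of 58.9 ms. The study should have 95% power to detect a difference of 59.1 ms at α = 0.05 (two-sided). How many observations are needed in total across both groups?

For two equal groups, n per group = 2·((z_{α/2} + z_β)·σ/δ)².
z_{α/2} = 1.960; z_β = 1.645 (power 95%).
n = 2 × (3.605 × 58.9 / 59.1)² = 2 × 12.91 = 25.82
Round up: n = 26 per group.
Total across both groups: 2 × 26 = 52.

52 total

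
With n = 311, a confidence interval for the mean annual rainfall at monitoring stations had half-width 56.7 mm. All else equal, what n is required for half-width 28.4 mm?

Margin of error scales as 1/√n, so n₂ = n₁·(E₁/E₂)².
n₂ = 311 × (56.7/28.4)² = 311 × 3.986 = 1239.65
Round up: n₂ = 1240.

1240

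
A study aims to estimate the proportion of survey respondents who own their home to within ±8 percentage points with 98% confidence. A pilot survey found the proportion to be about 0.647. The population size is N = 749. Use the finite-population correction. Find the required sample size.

For a proportion with margin E = 0.08 at 98% confidence, z = 2.326.
n = p̂(1−p̂)(z/E)² = 0.647 × 0.353 × (2.326/0.08)² = 193.07 — call this n₀.
Finite-population correction with N = 749: n = n₀ / (1 + (n₀−1)/N) = 193.07 / 1.256 = 153.72
Round up: n = 154.

154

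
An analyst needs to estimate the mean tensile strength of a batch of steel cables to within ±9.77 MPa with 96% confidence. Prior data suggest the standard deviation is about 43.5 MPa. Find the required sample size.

For a mean, the margin of error is E = z·σ/√n, so n = (zσ/E)².
At 96% confidence, z = 2.054.
n = (2.054 × 43.5 / 9.77)² = 83.64
Round up: n = 84.

84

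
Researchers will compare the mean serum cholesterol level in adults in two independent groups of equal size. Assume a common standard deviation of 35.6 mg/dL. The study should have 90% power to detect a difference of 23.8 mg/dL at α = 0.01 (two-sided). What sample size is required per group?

67 per group

For two equal groups, n per group = 2·((z_{α/2} + z_β)·σ/δ)².
z_{α/2} = 2.576; z_β = 1.282 (power 90%).
n = 2 × (3.858 × 35.6 / 23.8)² = 2 × 33.30 = 66.60
Round up: n = 67 per group.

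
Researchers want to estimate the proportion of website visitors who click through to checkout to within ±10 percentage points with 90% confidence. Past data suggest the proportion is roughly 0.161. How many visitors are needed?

37

For a proportion with margin E = 0.1 at 90% confidence, z = 1.645.
n = p̂(1−p̂)(z/E)² = 0.161 × 0.839 × (1.645/0.1)² = 36.55
Round up: n = 37.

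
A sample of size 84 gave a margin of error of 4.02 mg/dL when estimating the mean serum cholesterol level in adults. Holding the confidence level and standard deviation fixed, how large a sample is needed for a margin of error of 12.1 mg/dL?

Margin of error scales as 1/√n, so n₂ = n₁·(E₁/E₂)².
n₂ = 84 × (4.02/12.1)² = 84 × 0.1104 = 9.27
Round up: n₂ = 10.

n = 10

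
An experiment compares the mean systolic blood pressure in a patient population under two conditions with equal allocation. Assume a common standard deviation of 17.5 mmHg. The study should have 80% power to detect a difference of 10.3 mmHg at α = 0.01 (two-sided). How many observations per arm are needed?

68 per group

For two equal groups, n per group = 2·((z_{α/2} + z_β)·σ/δ)².
z_{α/2} = 2.576; z_β = 0.842 (power 80%).
n = 2 × (3.418 × 17.5 / 10.3)² = 2 × 33.72 = 67.44
Round up: n = 68 per group.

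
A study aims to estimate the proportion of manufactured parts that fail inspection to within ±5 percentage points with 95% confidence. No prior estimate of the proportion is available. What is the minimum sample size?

385

For a proportion with margin E = 0.05 at 95% confidence, z = 1.960.
With no prior estimate, use p = 0.5, which maximizes p(1−p) at 0.25.
n = 0.25 × (z/E)² = 0.25 × (1.960/0.05)² = 384.16
Round up: n = 385.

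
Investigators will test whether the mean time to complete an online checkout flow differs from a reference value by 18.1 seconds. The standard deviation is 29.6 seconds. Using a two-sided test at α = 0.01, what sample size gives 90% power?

For a one-sample z-test, n = ((z_{α/2} + z_β)·σ/δ)².
z_{α/2} = 2.576 (two-sided α = 0.01); z_β = 1.282 (power 90% → β = 0.1).
n = (3.858 × 29.6 / 18.1)² = 39.81
Round up: n = 40.

40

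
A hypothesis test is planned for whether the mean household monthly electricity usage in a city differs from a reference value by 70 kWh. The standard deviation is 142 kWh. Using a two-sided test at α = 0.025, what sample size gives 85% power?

45

For a one-sample z-test, n = ((z_{α/2} + z_β)·σ/δ)².
z_{α/2} = 2.241 (two-sided α = 0.025); z_β = 1.036 (power 85% → β = 0.15).
n = (3.277 × 142 / 70)² = 44.19
Round up: n = 45.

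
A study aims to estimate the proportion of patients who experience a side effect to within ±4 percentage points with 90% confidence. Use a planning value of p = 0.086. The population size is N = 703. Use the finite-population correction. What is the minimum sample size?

For a proportion with margin E = 0.04 at 90% confidence, z = 1.645.
n = p̂(1−p̂)(z/E)² = 0.086 × 0.914 × (1.645/0.04)² = 132.94 — call this n₀.
Finite-population correction with N = 703: n = n₀ / (1 + (n₀−1)/N) = 132.94 / 1.188 = 111.90
Round up: n = 112.

112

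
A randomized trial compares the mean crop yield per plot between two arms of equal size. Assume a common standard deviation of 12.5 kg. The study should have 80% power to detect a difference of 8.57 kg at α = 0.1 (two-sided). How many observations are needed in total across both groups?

54 total

For two equal groups, n per group = 2·((z_{α/2} + z_β)·σ/δ)².
z_{α/2} = 1.645; z_β = 0.842 (power 80%).
n = 2 × (2.487 × 12.5 / 8.57)² = 2 × 13.16 = 26.32
Round up: n = 27 per group.
Total across both groups: 2 × 27 = 54.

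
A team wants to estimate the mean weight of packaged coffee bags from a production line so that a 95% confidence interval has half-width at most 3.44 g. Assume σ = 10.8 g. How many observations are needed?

38

For a mean, the margin of error is E = z·σ/√n, so n = (zσ/E)².
At 95% confidence, z = 1.960.
n = (1.960 × 10.8 / 3.44)² = 37.87
Round up: n = 38.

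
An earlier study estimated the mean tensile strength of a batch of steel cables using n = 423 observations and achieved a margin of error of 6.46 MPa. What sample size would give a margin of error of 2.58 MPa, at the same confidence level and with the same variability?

2652

Margin of error scales as 1/√n, so n₂ = n₁·(E₁/E₂)².
n₂ = 423 × (6.46/2.58)² = 423 × 6.269 = 2651.79
Round up: n₂ = 2652.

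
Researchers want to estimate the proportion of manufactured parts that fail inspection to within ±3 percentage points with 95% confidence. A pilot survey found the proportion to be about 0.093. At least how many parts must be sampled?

361

For a proportion with margin E = 0.03 at 95% confidence, z = 1.960.
n = p̂(1−p̂)(z/E)² = 0.093 × 0.907 × (1.960/0.03)² = 360.05
Round up: n = 361.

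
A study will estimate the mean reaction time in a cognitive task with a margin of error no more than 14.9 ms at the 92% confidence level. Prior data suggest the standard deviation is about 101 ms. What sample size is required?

141

For a mean, the margin of error is E = z·σ/√n, so n = (zσ/E)².
At 92% confidence, z = 1.751.
n = (1.751 × 101 / 14.9)² = 140.88
Round up: n = 141.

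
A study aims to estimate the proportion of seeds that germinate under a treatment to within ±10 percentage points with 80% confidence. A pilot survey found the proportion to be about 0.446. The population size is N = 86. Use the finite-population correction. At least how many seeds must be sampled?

For a proportion with margin E = 0.1 at 80% confidence, z = 1.282.
n = p̂(1−p̂)(z/E)² = 0.446 × 0.554 × (1.282/0.1)² = 40.61 — call this n₀.
Finite-population correction with N = 86: n = n₀ / (1 + (n₀−1)/N) = 40.61 / 1.461 = 27.80
Round up: n = 28.

28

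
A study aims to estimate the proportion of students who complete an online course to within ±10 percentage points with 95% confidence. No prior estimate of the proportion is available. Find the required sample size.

For a proportion with margin E = 0.1 at 95% confidence, z = 1.960.
With no prior estimate, use p = 0.5, which maximizes p(1−p) at 0.25.
n = 0.25 × (z/E)² = 0.25 × (1.960/0.1)² = 96.04
Round up: n = 97.

97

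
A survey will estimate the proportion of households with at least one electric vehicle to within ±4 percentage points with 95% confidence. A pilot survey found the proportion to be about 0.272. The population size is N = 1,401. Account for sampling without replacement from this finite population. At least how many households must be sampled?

For a proportion with margin E = 0.04 at 95% confidence, z = 1.960.
n = p̂(1−p̂)(z/E)² = 0.272 × 0.728 × (1.960/0.04)² = 475.44 — call this n₀.
Finite-population correction with N = 1,401: n = n₀ / (1 + (n₀−1)/N) = 475.44 / 1.339 = 355.07
Round up: n = 356.

356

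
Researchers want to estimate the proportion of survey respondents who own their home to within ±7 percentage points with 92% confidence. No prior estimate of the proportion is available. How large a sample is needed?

For a proportion with margin E = 0.07 at 92% confidence, z = 1.751.
With no prior estimate, use p = 0.5, which maximizes p(1−p) at 0.25.
n = 0.25 × (z/E)² = 0.25 × (1.751/0.07)² = 156.43
Round up: n = 157.

157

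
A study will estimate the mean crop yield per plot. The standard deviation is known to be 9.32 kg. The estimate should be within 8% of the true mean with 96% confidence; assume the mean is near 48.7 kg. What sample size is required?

For a mean, the margin of error is E = z·σ/√n, so n = (zσ/E)².
At 96% confidence, z = 2.054.
E = 8% of 48.7 = 3.896 kg.
n = (2.054 × 9.32 / 3.896)² = 24.14
Round up: n = 25.

25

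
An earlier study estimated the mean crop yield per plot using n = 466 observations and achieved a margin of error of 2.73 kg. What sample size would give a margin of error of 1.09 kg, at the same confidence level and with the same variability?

n = 2924

Margin of error scales as 1/√n, so n₂ = n₁·(E₁/E₂)².
n₂ = 466 × (2.73/1.09)² = 466 × 6.273 = 2923.22
Round up: n₂ = 2924.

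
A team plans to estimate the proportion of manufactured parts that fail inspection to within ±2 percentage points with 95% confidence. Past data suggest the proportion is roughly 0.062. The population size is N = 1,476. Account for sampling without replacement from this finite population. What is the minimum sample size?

For a proportion with margin E = 0.02 at 95% confidence, z = 1.960.
n = p̂(1−p̂)(z/E)² = 0.062 × 0.938 × (1.960/0.02)² = 558.53 — call this n₀.
Finite-population correction with N = 1,476: n = n₀ / (1 + (n₀−1)/N) = 558.53 / 1.378 = 405.32
Round up: n = 406.

406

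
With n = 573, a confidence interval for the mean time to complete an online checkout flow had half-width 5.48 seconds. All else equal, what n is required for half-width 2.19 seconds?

n = 3588

Margin of error scales as 1/√n, so n₂ = n₁·(E₁/E₂)².
n₂ = 573 × (5.48/2.19)² = 573 × 6.261 = 3587.55
Round up: n₂ = 3588.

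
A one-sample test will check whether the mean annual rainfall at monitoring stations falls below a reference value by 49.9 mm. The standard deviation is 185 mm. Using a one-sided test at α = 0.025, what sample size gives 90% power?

145

For a one-sample z-test, n = ((z_α + z_β)·σ/δ)².
z_α = 1.960 (one-sided α = 0.025); z_β = 1.282 (power 90% → β = 0.1).
n = (3.242 × 185 / 49.9)² = 144.47
Round up: n = 145.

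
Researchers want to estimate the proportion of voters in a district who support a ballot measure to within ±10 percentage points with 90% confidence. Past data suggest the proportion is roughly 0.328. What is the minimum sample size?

n = 60

For a proportion with margin E = 0.1 at 90% confidence, z = 1.645.
n = p̂(1−p̂)(z/E)² = 0.328 × 0.672 × (1.645/0.1)² = 59.65
Round up: n = 60.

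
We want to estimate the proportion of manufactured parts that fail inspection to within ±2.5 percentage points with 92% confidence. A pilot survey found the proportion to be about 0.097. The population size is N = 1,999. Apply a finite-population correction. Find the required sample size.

354

For a proportion with margin E = 0.025 at 92% confidence, z = 1.751.
n = p̂(1−p̂)(z/E)² = 0.097 × 0.903 × (1.751/0.025)² = 429.69 — call this n₀.
Finite-population correction with N = 1,999: n = n₀ / (1 + (n₀−1)/N) = 429.69 / 1.214 = 353.95
Round up: n = 354.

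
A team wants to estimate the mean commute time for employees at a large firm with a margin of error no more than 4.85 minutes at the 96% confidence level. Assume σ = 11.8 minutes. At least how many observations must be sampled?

25

For a mean, the margin of error is E = z·σ/√n, so n = (zσ/E)².
At 96% confidence, z = 2.054.
n = (2.054 × 11.8 / 4.85)² = 24.97
Round up: n = 25.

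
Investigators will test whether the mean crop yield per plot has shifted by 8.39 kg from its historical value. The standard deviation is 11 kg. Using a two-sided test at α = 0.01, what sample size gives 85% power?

23

For a one-sample z-test, n = ((z_{α/2} + z_β)·σ/δ)².
z_{α/2} = 2.576 (two-sided α = 0.01); z_β = 1.036 (power 85% → β = 0.15).
n = (3.612 × 11 / 8.39)² = 22.43
Round up: n = 23.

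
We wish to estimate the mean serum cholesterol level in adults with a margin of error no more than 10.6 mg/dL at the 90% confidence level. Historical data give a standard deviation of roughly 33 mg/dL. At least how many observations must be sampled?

27

For a mean, the margin of error is E = z·σ/√n, so n = (zσ/E)².
At 90% confidence, z = 1.645.
n = (1.645 × 33 / 10.6)² = 26.23
Round up: n = 27.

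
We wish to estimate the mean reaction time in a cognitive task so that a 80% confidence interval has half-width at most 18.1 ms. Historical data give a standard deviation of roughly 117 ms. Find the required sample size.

69

For a mean, the margin of error is E = z·σ/√n, so n = (zσ/E)².
At 80% confidence, z = 1.282.
n = (1.282 × 117 / 18.1)² = 68.67
Round up: n = 69.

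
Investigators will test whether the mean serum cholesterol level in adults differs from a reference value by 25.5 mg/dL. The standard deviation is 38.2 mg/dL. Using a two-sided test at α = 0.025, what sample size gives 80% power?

22

For a one-sample z-test, n = ((z_{α/2} + z_β)·σ/δ)².
z_{α/2} = 2.241 (two-sided α = 0.025); z_β = 0.842 (power 80% → β = 0.2).
n = (3.083 × 38.2 / 25.5)² = 21.33
Round up: n = 22.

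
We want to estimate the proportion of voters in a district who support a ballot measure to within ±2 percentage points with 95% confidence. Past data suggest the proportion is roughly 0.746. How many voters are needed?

For a proportion with margin E = 0.02 at 95% confidence, z = 1.960.
n = p̂(1−p̂)(z/E)² = 0.746 × 0.254 × (1.960/0.02)² = 1819.80
Round up: n = 1820.

1820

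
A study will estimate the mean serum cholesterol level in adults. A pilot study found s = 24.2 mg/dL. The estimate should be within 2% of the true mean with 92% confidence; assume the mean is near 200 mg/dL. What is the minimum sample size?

For a mean, the margin of error is E = z·σ/√n, so n = (zσ/E)².
At 92% confidence, z = 1.751.
E = 2% of 200 = 4 mg/dL.
n = (1.751 × 24.2 / 4)² = 112.22
Round up: n = 113.

113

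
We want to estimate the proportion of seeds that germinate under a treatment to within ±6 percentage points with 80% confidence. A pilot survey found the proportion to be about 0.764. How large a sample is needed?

83

For a proportion with margin E = 0.06 at 80% confidence, z = 1.282.
n = p̂(1−p̂)(z/E)² = 0.764 × 0.236 × (1.282/0.06)² = 82.31
Round up: n = 83.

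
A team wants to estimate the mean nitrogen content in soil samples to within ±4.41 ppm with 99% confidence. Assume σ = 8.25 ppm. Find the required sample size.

For a mean, the margin of error is E = z·σ/√n, so n = (zσ/E)².
At 99% confidence, z = 2.576.
n = (2.576 × 8.25 / 4.41)² = 23.22
Round up: n = 24.

24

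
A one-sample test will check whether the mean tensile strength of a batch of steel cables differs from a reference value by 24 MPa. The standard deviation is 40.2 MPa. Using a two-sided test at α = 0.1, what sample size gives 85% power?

For a one-sample z-test, n = ((z_{α/2} + z_β)·σ/δ)².
z_{α/2} = 1.645 (two-sided α = 0.1); z_β = 1.036 (power 85% → β = 0.15).
n = (2.681 × 40.2 / 24)² = 20.17
Round up: n = 21.

n = 21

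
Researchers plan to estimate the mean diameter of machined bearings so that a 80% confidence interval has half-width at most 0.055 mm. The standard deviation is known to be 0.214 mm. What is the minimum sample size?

25

For a mean, the margin of error is E = z·σ/√n, so n = (zσ/E)².
At 80% confidence, z = 1.282.
n = (1.282 × 0.214 / 0.055)² = 24.88
Round up: n = 25.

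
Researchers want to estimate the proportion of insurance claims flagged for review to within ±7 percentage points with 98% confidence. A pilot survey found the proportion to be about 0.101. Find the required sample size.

101

For a proportion with margin E = 0.07 at 98% confidence, z = 2.326.
n = p̂(1−p̂)(z/E)² = 0.101 × 0.899 × (2.326/0.07)² = 100.25
Round up: n = 101.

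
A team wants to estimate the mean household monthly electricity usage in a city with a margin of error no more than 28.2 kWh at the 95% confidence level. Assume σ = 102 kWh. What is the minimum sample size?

51

For a mean, the margin of error is E = z·σ/√n, so n = (zσ/E)².
At 95% confidence, z = 1.960.
n = (1.960 × 102 / 28.2)² = 50.26
Round up: n = 51.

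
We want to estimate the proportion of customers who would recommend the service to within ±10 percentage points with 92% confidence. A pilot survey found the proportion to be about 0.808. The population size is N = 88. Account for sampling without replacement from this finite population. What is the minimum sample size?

32

For a proportion with margin E = 0.1 at 92% confidence, z = 1.751.
n = p̂(1−p̂)(z/E)² = 0.808 × 0.192 × (1.751/0.1)² = 47.56 — call this n₀.
Finite-population correction with N = 88: n = n₀ / (1 + (n₀−1)/N) = 47.56 / 1.529 = 31.11
Round up: n = 32.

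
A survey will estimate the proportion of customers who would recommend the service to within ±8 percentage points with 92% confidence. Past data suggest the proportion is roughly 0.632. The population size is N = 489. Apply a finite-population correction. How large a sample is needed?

For a proportion with margin E = 0.08 at 92% confidence, z = 1.751.
n = p̂(1−p̂)(z/E)² = 0.632 × 0.368 × (1.751/0.08)² = 111.42 — call this n₀.
Finite-population correction with N = 489: n = n₀ / (1 + (n₀−1)/N) = 111.42 / 1.226 = 90.88
Round up: n = 91.

91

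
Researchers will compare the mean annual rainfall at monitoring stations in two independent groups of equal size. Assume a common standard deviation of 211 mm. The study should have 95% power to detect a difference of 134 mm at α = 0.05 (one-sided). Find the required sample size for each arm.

54 per group

For two equal groups, n per group = 2·((z_α + z_β)·σ/δ)².
z_α = 1.645; z_β = 1.645 (power 95%).
n = 2 × (3.290 × 211 / 134)² = 2 × 26.84 = 53.68
Round up: n = 54 per group.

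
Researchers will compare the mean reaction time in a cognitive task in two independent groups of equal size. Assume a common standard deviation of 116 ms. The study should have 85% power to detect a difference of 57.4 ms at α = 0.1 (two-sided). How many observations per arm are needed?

59 per group

For two equal groups, n per group = 2·((z_{α/2} + z_β)·σ/δ)².
z_{α/2} = 1.645; z_β = 1.036 (power 85%).
n = 2 × (2.681 × 116 / 57.4)² = 2 × 29.36 = 58.72
Round up: n = 59 per group.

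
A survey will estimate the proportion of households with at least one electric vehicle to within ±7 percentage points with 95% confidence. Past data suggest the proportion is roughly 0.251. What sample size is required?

For a proportion with margin E = 0.07 at 95% confidence, z = 1.960.
n = p̂(1−p̂)(z/E)² = 0.251 × 0.749 × (1.960/0.07)² = 147.39
Round up: n = 148.

148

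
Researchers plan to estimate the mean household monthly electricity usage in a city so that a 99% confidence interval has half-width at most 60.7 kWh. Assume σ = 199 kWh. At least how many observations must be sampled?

72

For a mean, the margin of error is E = z·σ/√n, so n = (zσ/E)².
At 99% confidence, z = 2.576.
n = (2.576 × 199 / 60.7)² = 71.32
Round up: n = 72.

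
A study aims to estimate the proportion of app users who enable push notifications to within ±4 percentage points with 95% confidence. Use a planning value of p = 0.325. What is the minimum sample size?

527

For a proportion with margin E = 0.04 at 95% confidence, z = 1.960.
n = p̂(1−p̂)(z/E)² = 0.325 × 0.675 × (1.960/0.04)² = 526.72
Round up: n = 527.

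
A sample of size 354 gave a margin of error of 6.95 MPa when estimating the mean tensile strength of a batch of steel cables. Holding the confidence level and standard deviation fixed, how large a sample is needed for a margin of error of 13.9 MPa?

n = 89

Margin of error scales as 1/√n, so n₂ = n₁·(E₁/E₂)².
n₂ = 354 × (6.95/13.9)² = 354 × 0.25 = 88.50
Round up: n₂ = 89.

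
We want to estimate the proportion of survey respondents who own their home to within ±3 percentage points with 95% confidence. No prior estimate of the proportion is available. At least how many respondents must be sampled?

1068

For a proportion with margin E = 0.03 at 95% confidence, z = 1.960.
With no prior estimate, use p = 0.5, which maximizes p(1−p) at 0.25.
n = 0.25 × (z/E)² = 0.25 × (1.960/0.03)² = 1067.11
Round up: n = 1068.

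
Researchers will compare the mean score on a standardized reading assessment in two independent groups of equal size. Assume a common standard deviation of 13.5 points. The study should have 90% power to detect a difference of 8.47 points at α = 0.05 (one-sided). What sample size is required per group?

For two equal groups, n per group = 2·((z_α + z_β)·σ/δ)².
z_α = 1.645; z_β = 1.282 (power 90%).
n = 2 × (2.927 × 13.5 / 8.47)² = 2 × 21.76 = 43.52
Round up: n = 44 per group.

44 per group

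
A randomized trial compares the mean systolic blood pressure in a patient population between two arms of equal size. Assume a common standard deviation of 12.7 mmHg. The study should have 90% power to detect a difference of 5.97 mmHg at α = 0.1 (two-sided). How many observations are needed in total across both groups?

For two equal groups, n per group = 2·((z_{α/2} + z_β)·σ/δ)².
z_{α/2} = 1.645; z_β = 1.282 (power 90%).
n = 2 × (2.927 × 12.7 / 5.97)² = 2 × 38.77 = 77.54
Round up: n = 78 per group.
Total across both groups: 2 × 78 = 156.

156 total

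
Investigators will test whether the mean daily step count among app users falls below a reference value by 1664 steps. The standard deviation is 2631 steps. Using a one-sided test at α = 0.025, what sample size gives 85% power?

For a one-sample z-test, n = ((z_α + z_β)·σ/δ)².
z_α = 1.960 (one-sided α = 0.025); z_β = 1.036 (power 85% → β = 0.15).
n = (2.996 × 2631 / 1664)² = 22.44
Round up: n = 23.

23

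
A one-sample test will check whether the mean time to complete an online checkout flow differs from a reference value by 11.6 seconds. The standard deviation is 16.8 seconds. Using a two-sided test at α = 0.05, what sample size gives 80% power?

For a one-sample z-test, n = ((z_{α/2} + z_β)·σ/δ)².
z_{α/2} = 1.960 (two-sided α = 0.05); z_β = 0.842 (power 80% → β = 0.2).
n = (2.802 × 16.8 / 11.6)² = 16.47
Round up: n = 17.

n = 17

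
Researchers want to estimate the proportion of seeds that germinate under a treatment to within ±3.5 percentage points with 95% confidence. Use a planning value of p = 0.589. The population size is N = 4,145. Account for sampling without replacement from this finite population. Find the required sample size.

642

For a proportion with margin E = 0.035 at 95% confidence, z = 1.960.
n = p̂(1−p̂)(z/E)² = 0.589 × 0.411 × (1.960/0.035)² = 759.16 — call this n₀.
Finite-population correction with N = 4,145: n = n₀ / (1 + (n₀−1)/N) = 759.16 / 1.183 = 641.72
Round up: n = 642.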